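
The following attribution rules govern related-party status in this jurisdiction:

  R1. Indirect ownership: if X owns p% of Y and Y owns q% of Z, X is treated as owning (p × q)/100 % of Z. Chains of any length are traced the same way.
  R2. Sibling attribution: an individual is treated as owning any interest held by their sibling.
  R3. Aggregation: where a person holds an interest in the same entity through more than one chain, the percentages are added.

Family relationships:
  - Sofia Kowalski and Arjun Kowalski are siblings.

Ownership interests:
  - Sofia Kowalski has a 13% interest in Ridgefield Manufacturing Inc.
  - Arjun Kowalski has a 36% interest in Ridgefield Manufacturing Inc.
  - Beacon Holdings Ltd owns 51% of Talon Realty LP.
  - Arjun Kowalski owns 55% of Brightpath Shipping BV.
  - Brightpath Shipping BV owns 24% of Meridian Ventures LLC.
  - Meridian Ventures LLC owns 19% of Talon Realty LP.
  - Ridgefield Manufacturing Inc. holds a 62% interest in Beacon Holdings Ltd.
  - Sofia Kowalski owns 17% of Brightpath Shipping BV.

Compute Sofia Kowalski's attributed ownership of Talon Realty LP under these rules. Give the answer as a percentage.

18.777%

By sibling attribution (R2), Sofia Kowalski is treated as also owning Arjun Kowalski's interest in Brightpath Shipping BV, giving 17% + 55% = 72%.
By sibling attribution (R2), Sofia Kowalski is treated as also owning Arjun Kowalski's interest in Ridgefield Manufacturing Inc, giving 13% + 36% = 49%.
Chain via Brightpath Shipping BV → Meridian Ventures LLC (R1): 72% × 24% × 19% = 3.2832% of Talon Realty LP.
Chain via Ridgefield Manufacturing Inc. → Beacon Holdings Ltd (R1): 49% × 62% × 51% = 15.4938% of Talon Realty LP.
Aggregating (R3): 3.2832% + 15.4938% = 18.777%.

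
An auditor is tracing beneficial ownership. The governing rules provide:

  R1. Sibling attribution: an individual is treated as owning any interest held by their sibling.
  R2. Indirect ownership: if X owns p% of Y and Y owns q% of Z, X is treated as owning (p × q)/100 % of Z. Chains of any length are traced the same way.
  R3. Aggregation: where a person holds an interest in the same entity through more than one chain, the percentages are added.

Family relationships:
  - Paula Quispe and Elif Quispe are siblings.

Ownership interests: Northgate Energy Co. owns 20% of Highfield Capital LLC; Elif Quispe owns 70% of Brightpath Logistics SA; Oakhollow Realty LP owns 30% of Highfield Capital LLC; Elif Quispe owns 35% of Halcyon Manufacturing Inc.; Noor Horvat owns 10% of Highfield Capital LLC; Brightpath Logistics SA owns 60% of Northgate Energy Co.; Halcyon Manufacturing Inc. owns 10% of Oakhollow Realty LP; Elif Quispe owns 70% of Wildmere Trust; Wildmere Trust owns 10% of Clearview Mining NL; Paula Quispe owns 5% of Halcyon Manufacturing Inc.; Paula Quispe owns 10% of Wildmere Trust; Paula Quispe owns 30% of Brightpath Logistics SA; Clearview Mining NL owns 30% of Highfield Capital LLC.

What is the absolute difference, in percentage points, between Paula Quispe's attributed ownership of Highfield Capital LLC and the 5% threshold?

By sibling attribution (R1), Paula Quispe is treated as also owning Elif Quispe's interest in Halcyon Manufacturing Inc, giving 5% + 35% = 40%.
By sibling attribution (R1), Paula Quispe is treated as also owning Elif Quispe's interest in Wildmere Trust, giving 10% + 70% = 80%.
By sibling attribution (R1), Paula Quispe is treated as also owning Elif Quispe's interest in Brightpath Logistics SA, giving 30% + 70% = 100%.
Chain via Halcyon Manufacturing Inc. → Oakhollow Realty LP (R2): 40% × 10% × 30% = 1.2% of Highfield Capital LLC.
Chain via Wildmere Trust → Clearview Mining NL (R2): 80% × 10% × 30% = 2.4% of Highfield Capital LLC.
Chain via Brightpath Logistics SA → Northgate Energy Co. (R2): 100% × 60% × 20% = 12% of Highfield Capital LLC.
Aggregating (R3): 1.2% + 2.4% + 12% = 15.6%.
15.6% exceeds the 5% threshold by 10.6 percentage points.

10.6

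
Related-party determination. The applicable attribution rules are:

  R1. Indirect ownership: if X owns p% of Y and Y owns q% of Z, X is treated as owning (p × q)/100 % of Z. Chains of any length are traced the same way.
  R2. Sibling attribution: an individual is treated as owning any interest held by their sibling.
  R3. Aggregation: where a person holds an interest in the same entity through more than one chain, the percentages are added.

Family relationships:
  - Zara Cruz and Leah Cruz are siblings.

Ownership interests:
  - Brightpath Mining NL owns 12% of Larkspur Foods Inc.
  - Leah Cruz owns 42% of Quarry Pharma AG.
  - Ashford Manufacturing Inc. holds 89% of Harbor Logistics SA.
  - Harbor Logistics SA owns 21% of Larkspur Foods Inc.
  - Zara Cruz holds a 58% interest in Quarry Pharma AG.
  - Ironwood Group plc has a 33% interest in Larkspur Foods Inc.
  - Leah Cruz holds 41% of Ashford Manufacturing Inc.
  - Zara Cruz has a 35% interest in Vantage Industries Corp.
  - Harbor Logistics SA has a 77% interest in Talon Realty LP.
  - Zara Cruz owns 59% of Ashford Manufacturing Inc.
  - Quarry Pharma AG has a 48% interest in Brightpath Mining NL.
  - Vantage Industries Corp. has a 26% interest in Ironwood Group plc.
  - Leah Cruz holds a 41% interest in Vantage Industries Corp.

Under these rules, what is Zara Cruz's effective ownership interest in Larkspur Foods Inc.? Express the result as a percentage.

By sibling attribution (R2), Zara Cruz is treated as also owning Leah Cruz's interest in Vantage Industries Corp, giving 35% + 41% = 76%.
By sibling attribution (R2), Zara Cruz is treated as also owning Leah Cruz's interest in Ashford Manufacturing Inc, giving 59% + 41% = 100%.
By sibling attribution (R2), Zara Cruz is treated as also owning Leah Cruz's interest in Quarry Pharma AG, giving 58% + 42% = 100%.
Chain via Vantage Industries Corp. → Ironwood Group plc (R1): 76% × 26% × 33% = 6.5208% of Larkspur Foods Inc.
Chain via Ashford Manufacturing Inc. → Harbor Logistics SA (R1): 100% × 89% × 21% = 18.69% of Larkspur Foods Inc.
Chain via Quarry Pharma AG → Brightpath Mining NL (R1): 100% × 48% × 12% = 5.76% of Larkspur Foods Inc.
Aggregating (R3): 6.5208% + 18.69% + 5.76% = 30.9708%.

30.9708%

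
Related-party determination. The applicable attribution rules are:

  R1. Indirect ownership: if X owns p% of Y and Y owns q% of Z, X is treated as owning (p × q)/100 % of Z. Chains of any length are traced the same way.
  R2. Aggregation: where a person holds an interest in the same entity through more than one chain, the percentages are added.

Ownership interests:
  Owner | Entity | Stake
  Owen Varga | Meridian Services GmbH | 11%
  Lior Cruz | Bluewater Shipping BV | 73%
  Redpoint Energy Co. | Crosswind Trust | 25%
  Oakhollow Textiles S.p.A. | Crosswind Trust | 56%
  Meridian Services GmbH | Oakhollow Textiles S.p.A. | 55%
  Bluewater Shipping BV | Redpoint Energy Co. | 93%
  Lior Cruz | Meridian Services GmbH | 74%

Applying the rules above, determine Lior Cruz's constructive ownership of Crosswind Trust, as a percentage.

Chain via Bluewater Shipping BV → Redpoint Energy Co. (R1): 73% × 93% × 25% = 16.9725% of Crosswind Trust.
Chain via Meridian Services GmbH → Oakhollow Textiles S.p.A. (R1): 74% × 55% × 56% = 22.792% of Crosswind Trust.
Aggregating (R2): 16.9725% + 22.792% = 39.7645%.

39.7645%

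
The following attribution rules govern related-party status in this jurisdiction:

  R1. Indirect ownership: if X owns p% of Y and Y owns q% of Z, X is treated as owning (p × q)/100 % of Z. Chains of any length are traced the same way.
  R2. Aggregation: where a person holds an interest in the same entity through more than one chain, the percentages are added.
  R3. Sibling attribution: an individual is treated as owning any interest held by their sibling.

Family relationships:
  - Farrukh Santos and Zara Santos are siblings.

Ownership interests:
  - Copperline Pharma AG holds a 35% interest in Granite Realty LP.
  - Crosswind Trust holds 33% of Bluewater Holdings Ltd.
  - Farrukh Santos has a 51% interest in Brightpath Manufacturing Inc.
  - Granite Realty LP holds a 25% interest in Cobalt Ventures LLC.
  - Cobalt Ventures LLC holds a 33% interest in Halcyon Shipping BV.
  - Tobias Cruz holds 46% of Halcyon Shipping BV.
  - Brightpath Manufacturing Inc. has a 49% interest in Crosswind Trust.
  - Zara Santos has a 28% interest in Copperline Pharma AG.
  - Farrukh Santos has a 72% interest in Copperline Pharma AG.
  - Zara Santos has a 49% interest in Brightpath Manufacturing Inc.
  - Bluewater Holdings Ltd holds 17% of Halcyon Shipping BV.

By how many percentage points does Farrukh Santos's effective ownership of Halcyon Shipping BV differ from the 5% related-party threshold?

By sibling attribution (R3), Farrukh Santos is treated as also owning Zara Santos's interest in Copperline Pharma AG, giving 72% + 28% = 100%.
By sibling attribution (R3), Farrukh Santos is treated as also owning Zara Santos's interest in Brightpath Manufacturing Inc, giving 51% + 49% = 100%.
Chain via Copperline Pharma AG → Granite Realty LP → Cobalt Ventures LLC (R1): 100% × 35% × 25% × 33% = 2.8875% of Halcyon Shipping BV.
Chain via Brightpath Manufacturing Inc. → Crosswind Trust → Bluewater Holdings Ltd (R1): 100% × 49% × 33% × 17% = 2.7489% of Halcyon Shipping BV.
Aggregating (R2): 2.8875% + 2.7489% = 5.6364%.
5.6364% exceeds the 5% threshold by 0.6364 percentage points.

0.6364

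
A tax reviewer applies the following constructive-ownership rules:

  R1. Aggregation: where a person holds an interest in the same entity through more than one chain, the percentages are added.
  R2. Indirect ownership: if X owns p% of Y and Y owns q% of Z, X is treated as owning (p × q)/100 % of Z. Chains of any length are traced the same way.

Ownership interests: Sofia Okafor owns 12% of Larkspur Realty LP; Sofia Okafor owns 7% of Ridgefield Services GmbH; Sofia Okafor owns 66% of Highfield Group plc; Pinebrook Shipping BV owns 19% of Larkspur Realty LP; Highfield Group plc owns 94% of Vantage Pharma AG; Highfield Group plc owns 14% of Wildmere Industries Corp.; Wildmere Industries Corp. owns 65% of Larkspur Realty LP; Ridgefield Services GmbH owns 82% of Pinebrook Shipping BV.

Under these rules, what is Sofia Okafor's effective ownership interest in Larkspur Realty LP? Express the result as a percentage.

19.0966%

Chain via Highfield Group plc → Wildmere Industries Corp. (R2): 66% × 14% × 65% = 6.006% of Larkspur Realty LP.
Chain via Ridgefield Services GmbH → Pinebrook Shipping BV (R2): 7% × 82% × 19% = 1.0906% of Larkspur Realty LP.
Direct interest in Larkspur Realty LP: 12%.
Aggregating (R1): 6.006% + 1.0906% + 12% = 19.0966%.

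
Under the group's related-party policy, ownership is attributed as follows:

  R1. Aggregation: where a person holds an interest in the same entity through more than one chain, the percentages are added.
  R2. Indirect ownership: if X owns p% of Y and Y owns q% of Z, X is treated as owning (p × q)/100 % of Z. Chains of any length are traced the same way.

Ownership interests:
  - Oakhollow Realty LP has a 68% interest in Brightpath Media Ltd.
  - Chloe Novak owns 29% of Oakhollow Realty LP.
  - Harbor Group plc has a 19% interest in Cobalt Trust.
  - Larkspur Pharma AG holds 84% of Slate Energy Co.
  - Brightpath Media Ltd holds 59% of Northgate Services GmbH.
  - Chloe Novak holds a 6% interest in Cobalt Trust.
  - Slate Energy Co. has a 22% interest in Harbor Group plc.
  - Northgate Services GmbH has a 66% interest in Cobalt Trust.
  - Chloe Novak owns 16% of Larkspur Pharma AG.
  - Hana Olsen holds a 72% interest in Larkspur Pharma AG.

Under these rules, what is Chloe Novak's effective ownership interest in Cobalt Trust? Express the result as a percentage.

Chain via Larkspur Pharma AG → Slate Energy Co. → Harbor Group plc (R2): 16% × 84% × 22% × 19% = 0.561792% of Cobalt Trust.
Chain via Oakhollow Realty LP → Brightpath Media Ltd → Northgate Services GmbH (R2): 29% × 68% × 59% × 66% = 7.678968% of Cobalt Trust.
Direct interest in Cobalt Trust: 6%.
Aggregating (R1): 0.561792% + 7.678968% + 6% = 14.24076%.

14.24076%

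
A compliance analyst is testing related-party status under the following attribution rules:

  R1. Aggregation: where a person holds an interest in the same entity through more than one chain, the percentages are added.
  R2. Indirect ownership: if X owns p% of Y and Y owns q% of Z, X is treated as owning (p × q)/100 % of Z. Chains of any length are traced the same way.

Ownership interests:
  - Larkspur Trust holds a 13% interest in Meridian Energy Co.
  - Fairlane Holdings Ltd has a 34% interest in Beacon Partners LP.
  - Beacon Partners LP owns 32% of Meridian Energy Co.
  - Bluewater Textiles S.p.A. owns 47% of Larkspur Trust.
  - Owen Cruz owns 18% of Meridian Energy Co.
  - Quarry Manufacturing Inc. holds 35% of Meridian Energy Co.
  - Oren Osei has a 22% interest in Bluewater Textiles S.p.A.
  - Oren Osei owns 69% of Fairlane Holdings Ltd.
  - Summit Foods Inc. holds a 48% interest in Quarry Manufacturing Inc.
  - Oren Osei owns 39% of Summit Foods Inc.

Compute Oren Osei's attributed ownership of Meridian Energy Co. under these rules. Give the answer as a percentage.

Chain via Fairlane Holdings Ltd → Beacon Partners LP (R2): 69% × 34% × 32% = 7.5072% of Meridian Energy Co.
Chain via Summit Foods Inc. → Quarry Manufacturing Inc. (R2): 39% × 48% × 35% = 6.552% of Meridian Energy Co.
Chain via Bluewater Textiles S.p.A. → Larkspur Trust (R2): 22% × 47% × 13% = 1.3442% of Meridian Energy Co.
Aggregating (R1): 7.5072% + 6.552% + 1.3442% = 15.4034%.

15.4034%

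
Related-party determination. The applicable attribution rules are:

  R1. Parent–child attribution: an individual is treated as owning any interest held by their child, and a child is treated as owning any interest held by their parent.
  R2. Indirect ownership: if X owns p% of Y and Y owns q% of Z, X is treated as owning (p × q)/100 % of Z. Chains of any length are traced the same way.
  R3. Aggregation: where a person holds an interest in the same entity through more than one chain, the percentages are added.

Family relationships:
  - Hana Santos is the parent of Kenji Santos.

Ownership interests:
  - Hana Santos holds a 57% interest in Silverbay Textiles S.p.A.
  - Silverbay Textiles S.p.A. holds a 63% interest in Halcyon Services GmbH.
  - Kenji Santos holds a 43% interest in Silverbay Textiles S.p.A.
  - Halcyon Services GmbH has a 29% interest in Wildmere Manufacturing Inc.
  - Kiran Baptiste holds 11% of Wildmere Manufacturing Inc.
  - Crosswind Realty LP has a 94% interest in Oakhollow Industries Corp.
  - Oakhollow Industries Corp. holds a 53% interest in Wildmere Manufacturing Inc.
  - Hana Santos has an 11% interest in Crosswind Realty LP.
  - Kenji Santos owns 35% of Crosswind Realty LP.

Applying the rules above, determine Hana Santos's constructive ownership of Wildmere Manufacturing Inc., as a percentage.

By parent–child attribution (R1), Hana Santos is treated as also owning Kenji Santos's interest in Crosswind Realty LP, giving 11% + 35% = 46%.
By parent–child attribution (R1), Hana Santos is treated as also owning Kenji Santos's interest in Silverbay Textiles S.p.A, giving 57% + 43% = 100%.
Chain via Crosswind Realty LP → Oakhollow Industries Corp. (R2): 46% × 94% × 53% = 22.9172% of Wildmere Manufacturing Inc.
Chain via Silverbay Textiles S.p.A. → Halcyon Services GmbH (R2): 100% × 63% × 29% = 18.27% of Wildmere Manufacturing Inc.
Aggregating (R3): 22.9172% + 18.27% = 41.1872%.

41.1872%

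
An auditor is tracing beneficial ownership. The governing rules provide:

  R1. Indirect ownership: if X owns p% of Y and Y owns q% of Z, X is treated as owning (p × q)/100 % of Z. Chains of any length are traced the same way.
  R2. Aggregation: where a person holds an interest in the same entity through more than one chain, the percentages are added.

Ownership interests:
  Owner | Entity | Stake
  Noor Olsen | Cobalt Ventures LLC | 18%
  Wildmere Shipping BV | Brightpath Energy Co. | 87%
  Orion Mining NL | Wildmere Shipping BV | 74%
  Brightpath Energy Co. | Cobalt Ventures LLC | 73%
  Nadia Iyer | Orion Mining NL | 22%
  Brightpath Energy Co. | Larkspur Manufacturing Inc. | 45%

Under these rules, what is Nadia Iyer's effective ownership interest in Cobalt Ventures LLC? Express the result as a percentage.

Chain via Orion Mining NL → Wildmere Shipping BV → Brightpath Energy Co. (R1): 22% × 74% × 87% × 73% = 10.339428% of Cobalt Ventures LLC.

10.339428%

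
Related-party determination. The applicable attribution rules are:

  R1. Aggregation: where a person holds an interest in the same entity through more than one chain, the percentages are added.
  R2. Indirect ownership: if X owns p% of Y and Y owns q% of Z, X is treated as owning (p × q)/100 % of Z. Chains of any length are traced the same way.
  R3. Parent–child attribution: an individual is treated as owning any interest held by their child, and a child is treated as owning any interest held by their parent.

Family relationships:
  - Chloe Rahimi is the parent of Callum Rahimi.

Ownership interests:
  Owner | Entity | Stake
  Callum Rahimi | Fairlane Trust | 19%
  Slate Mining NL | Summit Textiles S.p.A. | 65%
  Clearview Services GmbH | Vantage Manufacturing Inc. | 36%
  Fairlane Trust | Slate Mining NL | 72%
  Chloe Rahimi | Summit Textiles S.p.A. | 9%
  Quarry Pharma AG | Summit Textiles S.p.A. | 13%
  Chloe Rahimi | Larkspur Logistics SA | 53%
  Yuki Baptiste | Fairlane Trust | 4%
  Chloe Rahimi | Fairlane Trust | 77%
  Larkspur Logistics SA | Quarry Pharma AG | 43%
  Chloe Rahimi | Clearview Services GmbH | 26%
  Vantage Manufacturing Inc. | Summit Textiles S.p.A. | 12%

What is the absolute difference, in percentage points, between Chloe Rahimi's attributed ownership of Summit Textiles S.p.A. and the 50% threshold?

By parent–child attribution (R3), Chloe Rahimi is treated as also owning Callum Rahimi's interest in Fairlane Trust, giving 77% + 19% = 96%.
Chain via Larkspur Logistics SA → Quarry Pharma AG (R2): 53% × 43% × 13% = 2.9627% of Summit Textiles S.p.A.
Chain via Clearview Services GmbH → Vantage Manufacturing Inc. (R2): 26% × 36% × 12% = 1.1232% of Summit Textiles S.p.A.
Chain via Fairlane Trust → Slate Mining NL (R2): 96% × 72% × 65% = 44.928% of Summit Textiles S.p.A.
Direct interest in Summit Textiles S.p.A: 9%.
Aggregating (R1): 2.9627% + 1.1232% + 44.928% + 9% = 58.0139%.
58.0139% exceeds the 50% threshold by 8.0139 percentage points.

8.0139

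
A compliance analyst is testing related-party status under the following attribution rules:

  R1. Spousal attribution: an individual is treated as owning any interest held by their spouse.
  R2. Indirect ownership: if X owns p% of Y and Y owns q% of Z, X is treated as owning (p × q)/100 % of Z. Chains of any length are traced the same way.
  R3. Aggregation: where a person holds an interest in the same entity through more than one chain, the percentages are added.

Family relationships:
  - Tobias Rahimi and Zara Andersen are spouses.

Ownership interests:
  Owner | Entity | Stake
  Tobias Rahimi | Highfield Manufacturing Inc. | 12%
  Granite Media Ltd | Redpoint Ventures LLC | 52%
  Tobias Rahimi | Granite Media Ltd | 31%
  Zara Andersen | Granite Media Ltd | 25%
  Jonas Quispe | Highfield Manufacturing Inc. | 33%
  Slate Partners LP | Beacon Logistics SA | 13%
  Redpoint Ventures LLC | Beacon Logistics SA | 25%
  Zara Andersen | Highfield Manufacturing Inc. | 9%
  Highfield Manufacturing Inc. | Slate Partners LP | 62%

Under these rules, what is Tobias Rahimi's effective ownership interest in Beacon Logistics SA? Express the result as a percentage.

8.9726%

By spousal attribution (R1), Tobias Rahimi is treated as also owning Zara Andersen's interest in Granite Media Ltd, giving 31% + 25% = 56%.
By spousal attribution (R1), Tobias Rahimi is treated as also owning Zara Andersen's interest in Highfield Manufacturing Inc, giving 12% + 9% = 21%.
Chain via Granite Media Ltd → Redpoint Ventures LLC (R2): 56% × 52% × 25% = 7.28% of Beacon Logistics SA.
Chain via Highfield Manufacturing Inc. → Slate Partners LP (R2): 21% × 62% × 13% = 1.6926% of Beacon Logistics SA.
Aggregating (R3): 7.28% + 1.6926% = 8.9726%.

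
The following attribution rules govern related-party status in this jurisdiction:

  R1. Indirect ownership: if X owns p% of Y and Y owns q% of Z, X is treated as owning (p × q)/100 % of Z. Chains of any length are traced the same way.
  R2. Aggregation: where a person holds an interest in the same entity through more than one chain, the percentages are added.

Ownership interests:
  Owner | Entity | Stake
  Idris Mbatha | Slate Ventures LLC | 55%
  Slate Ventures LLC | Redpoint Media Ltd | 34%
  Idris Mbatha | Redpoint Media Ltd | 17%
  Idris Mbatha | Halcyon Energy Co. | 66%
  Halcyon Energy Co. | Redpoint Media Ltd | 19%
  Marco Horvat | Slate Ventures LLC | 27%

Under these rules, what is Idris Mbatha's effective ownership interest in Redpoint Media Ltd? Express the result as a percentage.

48.24%

Chain via Slate Ventures LLC (R1): 55% × 34% = 18.7% of Redpoint Media Ltd.
Chain via Halcyon Energy Co. (R1): 66% × 19% = 12.54% of Redpoint Media Ltd.
Direct interest in Redpoint Media Ltd: 17%.
Aggregating (R2): 18.7% + 12.54% + 17% = 48.24%.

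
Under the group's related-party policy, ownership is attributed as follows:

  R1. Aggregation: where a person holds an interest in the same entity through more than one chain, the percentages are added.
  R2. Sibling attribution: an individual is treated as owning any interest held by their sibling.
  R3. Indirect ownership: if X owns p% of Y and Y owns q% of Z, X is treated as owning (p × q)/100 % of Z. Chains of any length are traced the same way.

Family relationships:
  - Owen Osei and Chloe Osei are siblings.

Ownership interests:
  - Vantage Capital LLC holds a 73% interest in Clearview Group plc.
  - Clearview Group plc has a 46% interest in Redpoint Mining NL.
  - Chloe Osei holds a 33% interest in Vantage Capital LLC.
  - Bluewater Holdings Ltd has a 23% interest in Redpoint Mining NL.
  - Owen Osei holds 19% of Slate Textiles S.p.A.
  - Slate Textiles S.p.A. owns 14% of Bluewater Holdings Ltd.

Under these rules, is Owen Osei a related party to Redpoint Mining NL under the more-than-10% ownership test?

By sibling attribution (R2), Owen Osei is treated as owning Chloe Osei's 33% interest in Vantage Capital LLC.
Chain via Slate Textiles S.p.A. → Bluewater Holdings Ltd (R3): 19% × 14% × 23% = 0.6118% of Redpoint Mining NL.
Chain via Vantage Capital LLC → Clearview Group plc (R3): 33% × 73% × 46% = 11.0814% of Redpoint Mining NL.
Aggregating (R1): 0.6118% + 11.0814% = 11.6932%.
11.6932% exceeds the 10% threshold, so Owen is a related party to Redpoint Mining NL.

Yes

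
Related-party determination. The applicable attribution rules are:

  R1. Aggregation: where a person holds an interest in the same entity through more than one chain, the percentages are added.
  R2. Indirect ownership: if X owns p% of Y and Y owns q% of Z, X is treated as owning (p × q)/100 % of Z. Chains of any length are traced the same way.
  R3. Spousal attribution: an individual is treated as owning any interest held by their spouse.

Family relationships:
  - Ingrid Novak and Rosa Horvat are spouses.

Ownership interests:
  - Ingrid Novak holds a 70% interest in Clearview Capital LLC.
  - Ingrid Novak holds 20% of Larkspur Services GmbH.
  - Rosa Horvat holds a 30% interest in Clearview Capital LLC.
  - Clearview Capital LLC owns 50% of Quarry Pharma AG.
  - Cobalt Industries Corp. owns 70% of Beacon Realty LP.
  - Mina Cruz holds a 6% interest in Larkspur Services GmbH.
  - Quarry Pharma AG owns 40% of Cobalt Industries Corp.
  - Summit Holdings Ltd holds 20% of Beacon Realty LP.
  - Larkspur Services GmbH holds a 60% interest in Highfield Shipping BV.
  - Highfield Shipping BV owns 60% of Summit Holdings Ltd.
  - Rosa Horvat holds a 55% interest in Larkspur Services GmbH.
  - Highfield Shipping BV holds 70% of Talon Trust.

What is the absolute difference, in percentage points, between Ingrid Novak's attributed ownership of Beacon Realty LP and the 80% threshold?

60.6

By spousal attribution (R3), Ingrid Novak is treated as also owning Rosa Horvat's interest in Larkspur Services GmbH, giving 20% + 55% = 75%.
By spousal attribution (R3), Ingrid Novak is treated as also owning Rosa Horvat's interest in Clearview Capital LLC, giving 70% + 30% = 100%.
Chain via Larkspur Services GmbH → Highfield Shipping BV → Summit Holdings Ltd (R2): 75% × 60% × 60% × 20% = 5.4% of Beacon Realty LP.
Chain via Clearview Capital LLC → Quarry Pharma AG → Cobalt Industries Corp. (R2): 100% × 50% × 40% × 70% = 14% of Beacon Realty LP.
Aggregating (R1): 5.4% + 14% = 19.4%.
19.4% falls short of the 80% threshold by 60.6 percentage points.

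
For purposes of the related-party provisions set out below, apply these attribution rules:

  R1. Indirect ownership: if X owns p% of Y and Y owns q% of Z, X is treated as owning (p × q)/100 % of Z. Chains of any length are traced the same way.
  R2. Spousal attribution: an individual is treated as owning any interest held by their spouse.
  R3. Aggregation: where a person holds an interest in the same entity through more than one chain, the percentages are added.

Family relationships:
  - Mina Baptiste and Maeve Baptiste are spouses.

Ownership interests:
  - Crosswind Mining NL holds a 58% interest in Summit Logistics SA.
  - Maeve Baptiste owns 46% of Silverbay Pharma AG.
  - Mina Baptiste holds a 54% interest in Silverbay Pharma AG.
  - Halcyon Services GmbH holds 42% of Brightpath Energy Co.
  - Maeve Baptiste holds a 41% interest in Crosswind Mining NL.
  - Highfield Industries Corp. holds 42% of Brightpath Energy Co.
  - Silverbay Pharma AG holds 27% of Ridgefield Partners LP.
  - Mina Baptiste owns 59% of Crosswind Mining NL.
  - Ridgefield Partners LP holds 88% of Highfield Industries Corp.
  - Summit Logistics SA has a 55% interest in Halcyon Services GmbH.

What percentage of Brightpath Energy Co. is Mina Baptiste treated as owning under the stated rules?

By spousal attribution (R2), Mina Baptiste is treated as also owning Maeve Baptiste's interest in Crosswind Mining NL, giving 59% + 41% = 100%.
By spousal attribution (R2), Mina Baptiste is treated as also owning Maeve Baptiste's interest in Silverbay Pharma AG, giving 54% + 46% = 100%.
Chain via Crosswind Mining NL → Summit Logistics SA → Halcyon Services GmbH (R1): 100% × 58% × 55% × 42% = 13.398% of Brightpath Energy Co.
Chain via Silverbay Pharma AG → Ridgefield Partners LP → Highfield Industries Corp. (R1): 100% × 27% × 88% × 42% = 9.9792% of Brightpath Energy Co.
Aggregating (R3): 13.398% + 9.9792% = 23.3772%.

23.3772%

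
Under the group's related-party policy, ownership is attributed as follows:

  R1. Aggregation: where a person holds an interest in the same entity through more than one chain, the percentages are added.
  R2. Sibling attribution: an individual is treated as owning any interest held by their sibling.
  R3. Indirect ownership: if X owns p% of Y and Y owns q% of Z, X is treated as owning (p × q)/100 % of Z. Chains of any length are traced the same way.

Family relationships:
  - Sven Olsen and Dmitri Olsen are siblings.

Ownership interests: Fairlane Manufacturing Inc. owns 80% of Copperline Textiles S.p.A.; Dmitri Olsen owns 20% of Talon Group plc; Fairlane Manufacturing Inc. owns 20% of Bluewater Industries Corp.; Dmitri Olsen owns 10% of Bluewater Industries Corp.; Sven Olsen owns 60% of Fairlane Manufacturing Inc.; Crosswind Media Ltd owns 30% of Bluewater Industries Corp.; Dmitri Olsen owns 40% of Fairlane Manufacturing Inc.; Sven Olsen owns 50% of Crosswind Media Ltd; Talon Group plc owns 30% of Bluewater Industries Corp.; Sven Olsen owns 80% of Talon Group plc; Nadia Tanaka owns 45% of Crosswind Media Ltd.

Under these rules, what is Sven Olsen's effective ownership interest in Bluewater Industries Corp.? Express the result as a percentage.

75%

By sibling attribution (R2), Sven Olsen is treated as also owning Dmitri Olsen's interest in Talon Group plc, giving 80% + 20% = 100%.
By sibling attribution (R2), Sven Olsen is treated as also owning Dmitri Olsen's interest in Fairlane Manufacturing Inc, giving 60% + 40% = 100%.
By sibling attribution (R2), Sven Olsen is treated as owning Dmitri Olsen's 10% interest in Bluewater Industries Corp.
Chain via Talon Group plc (R3): 100% × 30% = 30% of Bluewater Industries Corp.
Chain via Crosswind Media Ltd (R3): 50% × 30% = 15% of Bluewater Industries Corp.
Chain via Fairlane Manufacturing Inc. (R3): 100% × 20% = 20% of Bluewater Industries Corp.
Direct interest in Bluewater Industries Corp: 10%.
Aggregating (R1): 30% + 15% + 20% + 10% = 75%.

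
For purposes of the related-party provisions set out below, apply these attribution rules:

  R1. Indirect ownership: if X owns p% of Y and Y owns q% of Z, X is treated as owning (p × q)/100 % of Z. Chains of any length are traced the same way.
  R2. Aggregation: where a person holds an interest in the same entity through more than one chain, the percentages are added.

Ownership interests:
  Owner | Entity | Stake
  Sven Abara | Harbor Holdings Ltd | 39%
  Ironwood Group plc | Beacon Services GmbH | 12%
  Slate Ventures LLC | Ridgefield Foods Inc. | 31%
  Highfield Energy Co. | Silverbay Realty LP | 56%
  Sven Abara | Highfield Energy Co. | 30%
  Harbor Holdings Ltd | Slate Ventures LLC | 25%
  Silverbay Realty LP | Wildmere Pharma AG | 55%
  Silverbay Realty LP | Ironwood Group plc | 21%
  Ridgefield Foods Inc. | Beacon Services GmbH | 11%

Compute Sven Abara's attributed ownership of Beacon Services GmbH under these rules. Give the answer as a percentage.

0.755835%

Chain via Highfield Energy Co. → Silverbay Realty LP → Ironwood Group plc (R1): 30% × 56% × 21% × 12% = 0.42336% of Beacon Services GmbH.
Chain via Harbor Holdings Ltd → Slate Ventures LLC → Ridgefield Foods Inc. (R1): 39% × 25% × 31% × 11% = 0.332475% of Beacon Services GmbH.
Aggregating (R2): 0.42336% + 0.332475% = 0.755835%.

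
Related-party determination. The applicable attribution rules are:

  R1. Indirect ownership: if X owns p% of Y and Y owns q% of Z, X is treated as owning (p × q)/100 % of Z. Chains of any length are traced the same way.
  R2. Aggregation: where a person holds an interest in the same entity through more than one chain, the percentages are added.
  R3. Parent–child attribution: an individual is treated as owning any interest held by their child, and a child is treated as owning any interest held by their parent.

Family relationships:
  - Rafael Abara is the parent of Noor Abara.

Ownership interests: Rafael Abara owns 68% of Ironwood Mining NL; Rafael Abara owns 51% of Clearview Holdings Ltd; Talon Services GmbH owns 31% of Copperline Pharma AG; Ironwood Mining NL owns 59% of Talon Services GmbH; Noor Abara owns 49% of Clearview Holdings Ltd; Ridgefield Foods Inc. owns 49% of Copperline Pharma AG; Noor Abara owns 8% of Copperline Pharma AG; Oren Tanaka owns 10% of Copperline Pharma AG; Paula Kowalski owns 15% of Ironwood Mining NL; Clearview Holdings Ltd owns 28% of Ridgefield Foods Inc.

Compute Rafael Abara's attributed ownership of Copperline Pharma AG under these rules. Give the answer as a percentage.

34.1572%

By parent–child attribution (R3), Rafael Abara is treated as also owning Noor Abara's interest in Clearview Holdings Ltd, giving 51% + 49% = 100%.
By parent–child attribution (R3), Rafael Abara is treated as owning Noor Abara's 8% interest in Copperline Pharma AG.
Chain via Ironwood Mining NL → Talon Services GmbH (R1): 68% × 59% × 31% = 12.4372% of Copperline Pharma AG.
Chain via Clearview Holdings Ltd → Ridgefield Foods Inc. (R1): 100% × 28% × 49% = 13.72% of Copperline Pharma AG.
Direct interest in Copperline Pharma AG: 8%.
Aggregating (R2): 12.4372% + 13.72% + 8% = 34.1572%.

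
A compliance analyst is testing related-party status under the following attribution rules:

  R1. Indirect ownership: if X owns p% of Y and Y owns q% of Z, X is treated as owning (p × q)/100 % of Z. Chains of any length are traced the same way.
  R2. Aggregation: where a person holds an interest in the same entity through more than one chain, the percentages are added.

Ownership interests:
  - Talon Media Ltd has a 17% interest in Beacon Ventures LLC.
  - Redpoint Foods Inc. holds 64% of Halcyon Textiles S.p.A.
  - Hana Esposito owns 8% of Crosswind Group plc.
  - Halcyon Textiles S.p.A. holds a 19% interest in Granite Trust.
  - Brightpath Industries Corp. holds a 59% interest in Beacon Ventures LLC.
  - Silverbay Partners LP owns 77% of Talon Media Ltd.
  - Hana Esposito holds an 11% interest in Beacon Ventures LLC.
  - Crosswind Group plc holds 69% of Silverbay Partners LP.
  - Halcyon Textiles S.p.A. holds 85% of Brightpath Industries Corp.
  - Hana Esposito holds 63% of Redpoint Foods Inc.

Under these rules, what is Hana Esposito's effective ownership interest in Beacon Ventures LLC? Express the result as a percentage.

Chain via Crosswind Group plc → Silverbay Partners LP → Talon Media Ltd (R1): 8% × 69% × 77% × 17% = 0.722568% of Beacon Ventures LLC.
Chain via Redpoint Foods Inc. → Halcyon Textiles S.p.A. → Brightpath Industries Corp. (R1): 63% × 64% × 85% × 59% = 20.22048% of Beacon Ventures LLC.
Direct interest in Beacon Ventures LLC: 11%.
Aggregating (R2): 0.722568% + 20.22048% + 11% = 31.943048%.

31.943048%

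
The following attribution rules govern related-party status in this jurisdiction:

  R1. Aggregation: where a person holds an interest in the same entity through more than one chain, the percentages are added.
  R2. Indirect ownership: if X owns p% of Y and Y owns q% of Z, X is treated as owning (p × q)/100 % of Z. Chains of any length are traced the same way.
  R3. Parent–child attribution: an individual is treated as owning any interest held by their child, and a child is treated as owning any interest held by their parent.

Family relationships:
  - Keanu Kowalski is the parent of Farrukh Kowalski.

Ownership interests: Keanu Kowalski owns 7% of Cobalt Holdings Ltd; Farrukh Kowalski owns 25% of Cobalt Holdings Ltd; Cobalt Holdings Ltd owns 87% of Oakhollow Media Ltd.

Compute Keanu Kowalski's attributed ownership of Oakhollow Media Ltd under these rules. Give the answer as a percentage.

By parent–child attribution (R3), Keanu Kowalski is treated as also owning Farrukh Kowalski's interest in Cobalt Holdings Ltd, giving 7% + 25% = 32%.
Chain via Cobalt Holdings Ltd (R2): 32% × 87% = 27.84% of Oakhollow Media Ltd.

27.84%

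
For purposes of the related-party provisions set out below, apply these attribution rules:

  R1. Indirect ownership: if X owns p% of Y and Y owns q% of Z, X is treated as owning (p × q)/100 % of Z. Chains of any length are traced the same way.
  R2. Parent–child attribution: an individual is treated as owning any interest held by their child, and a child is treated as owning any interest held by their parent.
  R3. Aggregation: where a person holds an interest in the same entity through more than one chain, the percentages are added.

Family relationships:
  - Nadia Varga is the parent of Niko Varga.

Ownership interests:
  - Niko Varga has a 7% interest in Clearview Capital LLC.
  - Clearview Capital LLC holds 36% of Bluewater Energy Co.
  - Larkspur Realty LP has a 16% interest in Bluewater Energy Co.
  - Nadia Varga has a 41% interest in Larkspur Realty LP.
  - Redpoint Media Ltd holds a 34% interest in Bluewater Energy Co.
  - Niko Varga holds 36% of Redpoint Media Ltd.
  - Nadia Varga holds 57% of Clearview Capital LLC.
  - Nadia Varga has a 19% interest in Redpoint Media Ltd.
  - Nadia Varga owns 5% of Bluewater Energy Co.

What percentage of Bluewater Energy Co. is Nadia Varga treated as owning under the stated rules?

By parent–child attribution (R2), Nadia Varga is treated as also owning Niko Varga's interest in Redpoint Media Ltd, giving 19% + 36% = 55%.
By parent–child attribution (R2), Nadia Varga is treated as also owning Niko Varga's interest in Clearview Capital LLC, giving 57% + 7% = 64%.
Chain via Redpoint Media Ltd (R1): 55% × 34% = 18.7% of Bluewater Energy Co.
Chain via Clearview Capital LLC (R1): 64% × 36% = 23.04% of Bluewater Energy Co.
Chain via Larkspur Realty LP (R1): 41% × 16% = 6.56% of Bluewater Energy Co.
Direct interest in Bluewater Energy Co: 5%.
Aggregating (R3): 18.7% + 23.04% + 6.56% + 5% = 53.3%.

53.3%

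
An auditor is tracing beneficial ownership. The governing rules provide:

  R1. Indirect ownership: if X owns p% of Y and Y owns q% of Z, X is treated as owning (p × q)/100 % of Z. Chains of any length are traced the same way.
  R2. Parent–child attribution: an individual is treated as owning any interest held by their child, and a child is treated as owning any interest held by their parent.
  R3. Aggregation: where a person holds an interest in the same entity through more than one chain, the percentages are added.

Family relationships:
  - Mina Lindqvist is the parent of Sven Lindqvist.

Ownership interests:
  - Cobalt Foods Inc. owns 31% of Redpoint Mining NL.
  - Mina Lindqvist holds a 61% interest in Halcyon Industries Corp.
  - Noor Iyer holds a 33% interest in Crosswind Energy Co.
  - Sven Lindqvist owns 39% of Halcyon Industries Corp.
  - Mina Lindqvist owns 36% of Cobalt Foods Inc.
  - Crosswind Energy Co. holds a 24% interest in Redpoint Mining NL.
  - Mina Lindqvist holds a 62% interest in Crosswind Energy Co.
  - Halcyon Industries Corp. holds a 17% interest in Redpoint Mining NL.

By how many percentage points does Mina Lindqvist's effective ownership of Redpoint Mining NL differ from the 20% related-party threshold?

By parent–child attribution (R2), Mina Lindqvist is treated as also owning Sven Lindqvist's interest in Halcyon Industries Corp, giving 61% + 39% = 100%.
Chain via Cobalt Foods Inc. (R1): 36% × 31% = 11.16% of Redpoint Mining NL.
Chain via Halcyon Industries Corp. (R1): 100% × 17% = 17% of Redpoint Mining NL.
Chain via Crosswind Energy Co. (R1): 62% × 24% = 14.88% of Redpoint Mining NL.
Aggregating (R3): 11.16% + 17% + 14.88% = 43.04%.
43.04% exceeds the 20% threshold by 23.04 percentage points.

23.04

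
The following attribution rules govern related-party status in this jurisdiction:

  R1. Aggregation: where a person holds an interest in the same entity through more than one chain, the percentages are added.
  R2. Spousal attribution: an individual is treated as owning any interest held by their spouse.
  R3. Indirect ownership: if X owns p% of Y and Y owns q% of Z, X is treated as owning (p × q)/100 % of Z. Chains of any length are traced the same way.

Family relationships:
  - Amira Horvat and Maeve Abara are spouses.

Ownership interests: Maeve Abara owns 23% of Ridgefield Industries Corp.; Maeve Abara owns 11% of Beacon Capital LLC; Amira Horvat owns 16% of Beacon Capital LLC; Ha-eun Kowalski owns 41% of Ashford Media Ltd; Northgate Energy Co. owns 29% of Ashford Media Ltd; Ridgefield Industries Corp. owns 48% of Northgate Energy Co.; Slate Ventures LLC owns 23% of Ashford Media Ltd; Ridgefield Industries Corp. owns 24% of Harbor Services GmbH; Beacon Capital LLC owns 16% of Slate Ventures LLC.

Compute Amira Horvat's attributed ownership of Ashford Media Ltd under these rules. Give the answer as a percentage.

By spousal attribution (R2), Amira Horvat is treated as also owning Maeve Abara's interest in Beacon Capital LLC, giving 16% + 11% = 27%.
By spousal attribution (R2), Amira Horvat is treated as owning Maeve Abara's 23% interest in Ridgefield Industries Corp.
Chain via Beacon Capital LLC → Slate Ventures LLC (R3): 27% × 16% × 23% = 0.9936% of Ashford Media Ltd.
Chain via Ridgefield Industries Corp. → Northgate Energy Co. (R3): 23% × 48% × 29% = 3.2016% of Ashford Media Ltd.
Aggregating (R1): 0.9936% + 3.2016% = 4.1952%.

4.1952%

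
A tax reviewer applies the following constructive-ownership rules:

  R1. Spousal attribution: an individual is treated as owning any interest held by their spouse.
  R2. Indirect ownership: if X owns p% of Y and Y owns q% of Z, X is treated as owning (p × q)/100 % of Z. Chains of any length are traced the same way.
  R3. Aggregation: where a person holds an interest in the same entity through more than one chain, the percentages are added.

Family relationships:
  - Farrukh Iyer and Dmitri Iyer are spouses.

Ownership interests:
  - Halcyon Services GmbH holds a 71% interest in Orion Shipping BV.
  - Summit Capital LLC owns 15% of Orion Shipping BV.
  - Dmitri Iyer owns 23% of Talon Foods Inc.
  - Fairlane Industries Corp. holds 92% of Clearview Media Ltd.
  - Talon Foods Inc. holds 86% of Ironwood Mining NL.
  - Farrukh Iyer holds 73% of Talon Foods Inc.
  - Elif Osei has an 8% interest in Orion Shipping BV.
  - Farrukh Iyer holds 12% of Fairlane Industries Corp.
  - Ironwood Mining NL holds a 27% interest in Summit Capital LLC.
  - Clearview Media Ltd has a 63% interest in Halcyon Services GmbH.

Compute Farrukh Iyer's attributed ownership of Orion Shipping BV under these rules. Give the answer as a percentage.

By spousal attribution (R1), Farrukh Iyer is treated as also owning Dmitri Iyer's interest in Talon Foods Inc, giving 73% + 23% = 96%.
Chain via Fairlane Industries Corp. → Clearview Media Ltd → Halcyon Services GmbH (R2): 12% × 92% × 63% × 71% = 4.938192% of Orion Shipping BV.
Chain via Talon Foods Inc. → Ironwood Mining NL → Summit Capital LLC (R2): 96% × 86% × 27% × 15% = 3.34368% of Orion Shipping BV.
Aggregating (R3): 4.938192% + 3.34368% = 8.281872%.

8.281872%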